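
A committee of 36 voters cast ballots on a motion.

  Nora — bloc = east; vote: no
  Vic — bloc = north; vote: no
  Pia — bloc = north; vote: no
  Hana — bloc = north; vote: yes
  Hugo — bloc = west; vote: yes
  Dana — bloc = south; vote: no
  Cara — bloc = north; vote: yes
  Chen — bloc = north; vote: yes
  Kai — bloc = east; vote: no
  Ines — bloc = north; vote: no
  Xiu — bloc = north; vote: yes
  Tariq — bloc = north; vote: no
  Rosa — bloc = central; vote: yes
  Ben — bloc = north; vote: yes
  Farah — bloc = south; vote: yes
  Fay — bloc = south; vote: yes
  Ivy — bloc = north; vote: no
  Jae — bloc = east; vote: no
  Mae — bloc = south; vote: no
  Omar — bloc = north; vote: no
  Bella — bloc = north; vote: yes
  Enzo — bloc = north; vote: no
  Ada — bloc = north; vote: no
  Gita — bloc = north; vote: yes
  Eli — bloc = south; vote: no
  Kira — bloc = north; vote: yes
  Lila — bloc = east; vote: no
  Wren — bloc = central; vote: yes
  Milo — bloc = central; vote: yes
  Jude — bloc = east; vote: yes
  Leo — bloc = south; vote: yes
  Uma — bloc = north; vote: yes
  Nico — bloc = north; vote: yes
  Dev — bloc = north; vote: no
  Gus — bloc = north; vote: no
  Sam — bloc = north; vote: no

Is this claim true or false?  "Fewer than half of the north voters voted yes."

True

Truth condition: |A ∩ B| < |A ∖ B|.
|A| = 21, |A ∩ B| = 10, |A ∖ B| = 11.
10 < 11, so the statement is true.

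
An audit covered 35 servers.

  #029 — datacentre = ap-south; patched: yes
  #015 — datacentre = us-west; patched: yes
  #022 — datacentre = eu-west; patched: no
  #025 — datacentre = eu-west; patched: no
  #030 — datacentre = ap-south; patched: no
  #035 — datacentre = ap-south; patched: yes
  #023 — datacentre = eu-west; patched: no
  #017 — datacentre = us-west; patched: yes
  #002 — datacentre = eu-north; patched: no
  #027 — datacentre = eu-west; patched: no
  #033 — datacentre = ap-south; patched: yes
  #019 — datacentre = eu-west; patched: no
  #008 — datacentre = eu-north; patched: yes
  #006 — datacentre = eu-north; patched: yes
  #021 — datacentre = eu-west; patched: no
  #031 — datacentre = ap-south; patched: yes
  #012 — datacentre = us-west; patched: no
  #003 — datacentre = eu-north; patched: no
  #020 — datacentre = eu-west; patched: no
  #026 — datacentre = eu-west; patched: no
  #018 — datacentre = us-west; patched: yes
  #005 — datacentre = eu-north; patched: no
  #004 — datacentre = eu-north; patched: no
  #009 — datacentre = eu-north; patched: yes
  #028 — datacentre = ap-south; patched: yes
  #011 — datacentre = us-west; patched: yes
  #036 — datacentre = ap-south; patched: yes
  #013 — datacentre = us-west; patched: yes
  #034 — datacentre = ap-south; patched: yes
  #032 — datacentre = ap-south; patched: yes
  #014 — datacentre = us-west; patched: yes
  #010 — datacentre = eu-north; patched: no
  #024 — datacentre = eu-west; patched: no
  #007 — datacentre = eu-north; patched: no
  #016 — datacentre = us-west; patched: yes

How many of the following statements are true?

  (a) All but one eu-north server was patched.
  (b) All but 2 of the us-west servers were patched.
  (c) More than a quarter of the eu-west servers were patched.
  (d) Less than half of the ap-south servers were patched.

(a) eu-north: |A| = 9, |A ∩ B| = 3; needs |A ∖ B| = 1 — false.
(b) us-west: |A| = 8, |A ∩ B| = 7; needs |A ∖ B| = 2 — false.
(c) eu-west: |A| = 9, |A ∩ B| = 0; needs |A ∩ B| / |A| > 1/4 — false.
(d) ap-south: |A| = 9, |A ∩ B| = 8; needs |A ∩ B| < |A ∖ B| — false.

0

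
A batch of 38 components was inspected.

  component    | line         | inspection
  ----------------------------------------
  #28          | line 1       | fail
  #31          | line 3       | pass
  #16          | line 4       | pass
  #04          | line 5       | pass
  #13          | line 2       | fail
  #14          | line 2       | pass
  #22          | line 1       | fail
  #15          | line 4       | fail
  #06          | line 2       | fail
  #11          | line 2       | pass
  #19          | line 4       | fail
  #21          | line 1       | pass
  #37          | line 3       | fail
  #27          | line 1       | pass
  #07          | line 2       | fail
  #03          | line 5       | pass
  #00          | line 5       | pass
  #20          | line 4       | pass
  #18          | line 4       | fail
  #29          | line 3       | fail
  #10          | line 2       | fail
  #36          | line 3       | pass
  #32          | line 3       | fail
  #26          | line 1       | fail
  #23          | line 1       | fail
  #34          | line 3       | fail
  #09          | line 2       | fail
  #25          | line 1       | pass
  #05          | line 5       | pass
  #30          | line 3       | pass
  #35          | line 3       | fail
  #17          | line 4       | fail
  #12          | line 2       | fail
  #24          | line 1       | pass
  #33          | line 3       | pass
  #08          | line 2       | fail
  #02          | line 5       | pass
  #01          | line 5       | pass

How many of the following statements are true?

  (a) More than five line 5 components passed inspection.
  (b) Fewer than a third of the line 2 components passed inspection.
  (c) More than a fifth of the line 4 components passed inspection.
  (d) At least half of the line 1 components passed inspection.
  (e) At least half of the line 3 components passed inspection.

(a) line 5: |A| = 6, |A ∩ B| = 6; needs |A ∩ B| > 5 — true.
(b) line 2: |A| = 9, |A ∩ B| = 2; needs |A ∩ B| / |A| < 1/3 — true.
(c) line 4: |A| = 6, |A ∩ B| = 2; needs |A ∩ B| / |A| > 1/5 — true.
(d) line 1: |A| = 8, |A ∩ B| = 4; needs |A ∩ B| ≥ |A ∖ B| — true.
(e) line 3: |A| = 9, |A ∩ B| = 4; needs |A ∩ B| ≥ |A ∖ B| — false.

4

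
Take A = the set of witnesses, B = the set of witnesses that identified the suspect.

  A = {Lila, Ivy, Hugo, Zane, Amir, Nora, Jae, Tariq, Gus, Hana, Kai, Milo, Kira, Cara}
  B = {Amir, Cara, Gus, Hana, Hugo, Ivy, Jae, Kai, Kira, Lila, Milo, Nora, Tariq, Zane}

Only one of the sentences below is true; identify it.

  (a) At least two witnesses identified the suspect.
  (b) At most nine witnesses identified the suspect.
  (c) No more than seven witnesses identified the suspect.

(a)

|A| = 14, |A ∩ B| = 14, |A ∖ B| = 0.
(a) requires |A ∩ B| ≥ 2: true.
(b) requires |A ∩ B| ≤ 9: false.
(c) requires |A ∩ B| ≤ 7: false.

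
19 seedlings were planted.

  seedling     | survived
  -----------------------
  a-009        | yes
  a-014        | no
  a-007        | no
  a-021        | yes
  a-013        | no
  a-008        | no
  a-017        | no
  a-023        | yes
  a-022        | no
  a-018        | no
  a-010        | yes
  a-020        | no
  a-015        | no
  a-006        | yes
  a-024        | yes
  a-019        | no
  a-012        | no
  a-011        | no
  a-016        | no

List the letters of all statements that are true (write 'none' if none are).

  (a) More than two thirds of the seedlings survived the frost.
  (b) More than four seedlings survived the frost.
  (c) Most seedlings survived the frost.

(b)

|A| = 19, |A ∩ B| = 6, |A ∖ B| = 13.
(a) |A ∩ B| / |A| > 2/3: fails.
(b) |A ∩ B| > 4: holds.
(c) |A ∩ B| > |A ∖ B|: fails.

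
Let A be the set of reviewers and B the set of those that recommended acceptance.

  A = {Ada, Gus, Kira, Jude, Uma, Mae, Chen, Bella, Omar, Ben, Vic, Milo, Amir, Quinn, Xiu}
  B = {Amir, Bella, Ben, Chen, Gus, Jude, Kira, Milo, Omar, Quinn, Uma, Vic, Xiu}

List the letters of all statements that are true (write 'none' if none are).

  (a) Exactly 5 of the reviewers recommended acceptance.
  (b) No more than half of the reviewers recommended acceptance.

none

|A| = 15, |A ∩ B| = 13, |A ∖ B| = 2.
(a) |A ∩ B| = 5: fails.
(b) |A ∩ B| ≤ |A ∖ B|: fails.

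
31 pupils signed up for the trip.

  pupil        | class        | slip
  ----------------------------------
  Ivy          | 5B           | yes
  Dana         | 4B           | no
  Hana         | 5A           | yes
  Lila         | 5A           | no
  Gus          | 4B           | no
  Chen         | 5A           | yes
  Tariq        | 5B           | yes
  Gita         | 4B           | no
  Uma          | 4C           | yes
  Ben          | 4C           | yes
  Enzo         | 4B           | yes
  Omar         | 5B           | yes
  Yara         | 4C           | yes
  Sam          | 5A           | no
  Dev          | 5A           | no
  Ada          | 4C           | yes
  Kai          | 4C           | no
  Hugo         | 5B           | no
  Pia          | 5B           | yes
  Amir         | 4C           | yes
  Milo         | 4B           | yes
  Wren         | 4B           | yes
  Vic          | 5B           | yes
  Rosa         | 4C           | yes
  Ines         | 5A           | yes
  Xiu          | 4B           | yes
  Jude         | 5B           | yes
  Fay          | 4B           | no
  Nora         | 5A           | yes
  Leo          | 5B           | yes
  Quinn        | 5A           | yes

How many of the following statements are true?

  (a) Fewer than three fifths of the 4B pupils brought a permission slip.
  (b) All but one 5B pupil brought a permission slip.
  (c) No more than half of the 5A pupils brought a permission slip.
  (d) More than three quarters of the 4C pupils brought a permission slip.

3

(a) 4B: |A| = 8, |A ∩ B| = 4; needs |A ∩ B| / |A| < 3/5 — true.
(b) 5B: |A| = 8, |A ∩ B| = 7; needs |A ∖ B| = 1 — true.
(c) 5A: |A| = 8, |A ∩ B| = 5; needs |A ∩ B| ≤ |A ∖ B| — false.
(d) 4C: |A| = 7, |A ∩ B| = 6; needs |A ∩ B| / |A| > 3/4 — true.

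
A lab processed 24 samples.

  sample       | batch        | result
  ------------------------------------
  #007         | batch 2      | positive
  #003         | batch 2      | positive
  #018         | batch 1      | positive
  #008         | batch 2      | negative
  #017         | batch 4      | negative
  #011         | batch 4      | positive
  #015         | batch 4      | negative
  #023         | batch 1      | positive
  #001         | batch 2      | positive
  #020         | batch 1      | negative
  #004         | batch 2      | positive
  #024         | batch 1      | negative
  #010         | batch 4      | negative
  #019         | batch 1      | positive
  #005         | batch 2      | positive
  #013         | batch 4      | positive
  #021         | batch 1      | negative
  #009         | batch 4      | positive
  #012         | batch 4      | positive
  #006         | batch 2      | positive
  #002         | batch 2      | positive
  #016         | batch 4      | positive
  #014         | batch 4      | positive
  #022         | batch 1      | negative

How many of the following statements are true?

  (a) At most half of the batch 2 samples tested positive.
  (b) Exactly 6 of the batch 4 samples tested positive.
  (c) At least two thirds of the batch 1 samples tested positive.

(a) batch 2: |A| = 8, |A ∩ B| = 7; needs |A ∩ B| ≤ |A ∖ B| — false.
(b) batch 4: |A| = 9, |A ∩ B| = 6; needs |A ∩ B| = 6 — true.
(c) batch 1: |A| = 7, |A ∩ B| = 3; needs |A ∩ B| / |A| ≥ 2/3 — false.

1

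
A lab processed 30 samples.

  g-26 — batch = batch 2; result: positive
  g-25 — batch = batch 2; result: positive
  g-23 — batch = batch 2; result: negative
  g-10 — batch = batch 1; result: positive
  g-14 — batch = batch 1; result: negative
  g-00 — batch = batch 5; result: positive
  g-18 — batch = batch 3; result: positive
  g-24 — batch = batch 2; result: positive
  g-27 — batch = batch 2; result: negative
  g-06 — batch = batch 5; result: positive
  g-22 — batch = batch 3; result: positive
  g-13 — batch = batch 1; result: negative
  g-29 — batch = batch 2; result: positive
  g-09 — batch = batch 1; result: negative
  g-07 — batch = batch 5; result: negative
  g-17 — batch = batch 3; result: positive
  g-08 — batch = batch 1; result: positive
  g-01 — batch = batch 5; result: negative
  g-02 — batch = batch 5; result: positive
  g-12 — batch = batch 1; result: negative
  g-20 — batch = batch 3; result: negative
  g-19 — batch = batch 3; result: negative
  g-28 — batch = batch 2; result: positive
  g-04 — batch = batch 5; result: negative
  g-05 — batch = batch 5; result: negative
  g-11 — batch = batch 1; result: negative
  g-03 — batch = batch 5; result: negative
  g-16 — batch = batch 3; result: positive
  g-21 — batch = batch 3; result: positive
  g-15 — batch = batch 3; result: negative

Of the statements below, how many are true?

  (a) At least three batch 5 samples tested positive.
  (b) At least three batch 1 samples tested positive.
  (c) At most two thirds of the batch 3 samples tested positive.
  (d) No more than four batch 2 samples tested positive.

(a) batch 5: |A| = 8, |A ∩ B| = 3; needs |A ∩ B| ≥ 3 — true.
(b) batch 1: |A| = 7, |A ∩ B| = 2; needs |A ∩ B| ≥ 3 — false.
(c) batch 3: |A| = 8, |A ∩ B| = 5; needs |A ∩ B| / |A| ≤ 2/3 — true.
(d) batch 2: |A| = 7, |A ∩ B| = 5; needs |A ∩ B| ≤ 4 — false.

2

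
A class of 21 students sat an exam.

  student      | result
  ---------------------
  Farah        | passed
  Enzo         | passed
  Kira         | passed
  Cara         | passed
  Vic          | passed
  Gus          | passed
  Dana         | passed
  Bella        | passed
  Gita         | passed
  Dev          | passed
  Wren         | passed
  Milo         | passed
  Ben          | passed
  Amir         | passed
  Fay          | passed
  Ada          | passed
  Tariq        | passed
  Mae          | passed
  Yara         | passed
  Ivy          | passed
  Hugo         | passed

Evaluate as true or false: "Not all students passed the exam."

False

'Not all students passed the exam' holds iff A ⊄ B (|A ∖ B| ≥ 1).
|A| = 21, |A ∩ B| = 21, |A ∖ B| = 0.
So the statement is false.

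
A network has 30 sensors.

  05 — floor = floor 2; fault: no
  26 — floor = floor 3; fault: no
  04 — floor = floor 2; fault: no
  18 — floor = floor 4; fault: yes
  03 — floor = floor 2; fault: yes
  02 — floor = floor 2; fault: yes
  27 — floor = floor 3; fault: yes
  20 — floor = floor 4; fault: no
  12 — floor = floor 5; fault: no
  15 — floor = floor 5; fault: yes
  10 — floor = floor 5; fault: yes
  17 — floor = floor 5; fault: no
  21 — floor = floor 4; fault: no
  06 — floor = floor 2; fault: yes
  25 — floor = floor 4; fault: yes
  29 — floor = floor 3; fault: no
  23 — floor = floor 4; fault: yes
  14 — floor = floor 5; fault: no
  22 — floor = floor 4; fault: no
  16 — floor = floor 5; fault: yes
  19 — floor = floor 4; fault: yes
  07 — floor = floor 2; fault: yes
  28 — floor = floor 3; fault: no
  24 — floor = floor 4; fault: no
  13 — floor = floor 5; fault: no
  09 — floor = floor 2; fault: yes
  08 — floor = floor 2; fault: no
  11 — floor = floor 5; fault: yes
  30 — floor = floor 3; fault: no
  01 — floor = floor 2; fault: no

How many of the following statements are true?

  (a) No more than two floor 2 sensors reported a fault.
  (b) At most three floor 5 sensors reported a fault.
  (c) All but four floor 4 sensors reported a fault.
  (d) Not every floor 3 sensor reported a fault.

2

(a) floor 2: |A| = 9, |A ∩ B| = 5; needs |A ∩ B| ≤ 2 — false.
(b) floor 5: |A| = 8, |A ∩ B| = 4; needs |A ∩ B| ≤ 3 — false.
(c) floor 4: |A| = 8, |A ∩ B| = 4; needs |A ∖ B| = 4 — true.
(d) floor 3: |A| = 5, |A ∩ B| = 1; needs A ⊄ B (|A ∖ B| ≥ 1) — true.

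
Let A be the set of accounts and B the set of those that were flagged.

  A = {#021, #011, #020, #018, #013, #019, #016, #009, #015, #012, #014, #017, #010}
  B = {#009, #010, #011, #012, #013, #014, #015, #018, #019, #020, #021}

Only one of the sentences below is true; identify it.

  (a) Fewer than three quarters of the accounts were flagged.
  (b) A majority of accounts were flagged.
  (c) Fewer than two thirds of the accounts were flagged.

|A| = 13, |A ∩ B| = 11, |A ∖ B| = 2.
(a) requires |A ∩ B| / |A| < 3/4: false.
(b) requires |A ∩ B| > |A ∖ B|: true.
(c) requires |A ∩ B| / |A| < 2/3: false.

(b)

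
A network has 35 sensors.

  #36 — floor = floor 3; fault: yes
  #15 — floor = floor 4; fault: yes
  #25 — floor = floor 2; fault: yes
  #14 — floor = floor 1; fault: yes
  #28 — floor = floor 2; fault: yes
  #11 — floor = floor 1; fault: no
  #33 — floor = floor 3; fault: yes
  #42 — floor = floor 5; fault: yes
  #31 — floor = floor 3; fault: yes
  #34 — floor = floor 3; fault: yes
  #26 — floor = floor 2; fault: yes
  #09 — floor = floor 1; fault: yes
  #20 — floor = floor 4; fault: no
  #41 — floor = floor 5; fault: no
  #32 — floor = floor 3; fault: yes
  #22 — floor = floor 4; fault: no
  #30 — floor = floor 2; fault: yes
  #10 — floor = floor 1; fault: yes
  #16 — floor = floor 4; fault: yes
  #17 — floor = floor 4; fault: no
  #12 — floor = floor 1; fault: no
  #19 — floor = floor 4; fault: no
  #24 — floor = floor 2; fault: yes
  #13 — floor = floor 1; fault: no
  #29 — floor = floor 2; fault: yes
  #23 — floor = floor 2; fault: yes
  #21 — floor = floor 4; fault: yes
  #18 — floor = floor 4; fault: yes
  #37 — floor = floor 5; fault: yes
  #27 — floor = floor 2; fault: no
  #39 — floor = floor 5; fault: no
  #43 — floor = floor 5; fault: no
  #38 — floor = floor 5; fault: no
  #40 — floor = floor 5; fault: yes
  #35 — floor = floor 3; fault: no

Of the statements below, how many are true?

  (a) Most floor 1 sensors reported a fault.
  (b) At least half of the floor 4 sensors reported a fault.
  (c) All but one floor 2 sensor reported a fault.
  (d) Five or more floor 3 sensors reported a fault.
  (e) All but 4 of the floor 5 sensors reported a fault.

(a) floor 1: |A| = 6, |A ∩ B| = 3; needs |A ∩ B| > |A ∖ B| — false.
(b) floor 4: |A| = 8, |A ∩ B| = 4; needs |A ∩ B| ≥ |A ∖ B| — true.
(c) floor 2: |A| = 8, |A ∩ B| = 7; needs |A ∖ B| = 1 — true.
(d) floor 3: |A| = 6, |A ∩ B| = 5; needs |A ∩ B| ≥ 5 — true.
(e) floor 5: |A| = 7, |A ∩ B| = 3; needs |A ∖ B| = 4 — true.

4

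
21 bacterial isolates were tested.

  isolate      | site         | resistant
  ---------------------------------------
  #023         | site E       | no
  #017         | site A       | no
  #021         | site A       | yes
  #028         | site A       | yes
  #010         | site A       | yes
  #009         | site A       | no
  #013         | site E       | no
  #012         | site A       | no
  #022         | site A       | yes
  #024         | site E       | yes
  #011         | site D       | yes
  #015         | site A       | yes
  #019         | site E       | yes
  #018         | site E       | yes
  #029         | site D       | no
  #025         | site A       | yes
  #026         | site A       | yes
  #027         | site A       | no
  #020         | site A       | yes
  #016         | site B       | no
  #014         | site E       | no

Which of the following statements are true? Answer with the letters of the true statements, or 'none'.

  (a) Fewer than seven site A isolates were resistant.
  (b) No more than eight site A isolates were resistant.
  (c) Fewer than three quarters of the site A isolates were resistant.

(b), (c)

|A| = 12, |A ∩ B| = 8, |A ∖ B| = 4.
(a) |A ∩ B| < 7: fails.
(b) |A ∩ B| ≤ 8: holds.
(c) |A ∩ B| / |A| < 3/4: holds.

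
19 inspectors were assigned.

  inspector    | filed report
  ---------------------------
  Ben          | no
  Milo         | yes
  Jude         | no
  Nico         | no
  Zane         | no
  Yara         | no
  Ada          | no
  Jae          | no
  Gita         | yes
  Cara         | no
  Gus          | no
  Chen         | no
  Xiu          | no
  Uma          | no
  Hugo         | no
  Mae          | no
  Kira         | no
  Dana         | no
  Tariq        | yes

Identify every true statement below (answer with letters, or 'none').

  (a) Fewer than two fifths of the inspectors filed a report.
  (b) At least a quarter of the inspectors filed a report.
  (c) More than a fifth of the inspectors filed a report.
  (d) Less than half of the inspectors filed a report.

(a), (d)

|A| = 19, |A ∩ B| = 3, |A ∖ B| = 16.
(a) |A ∩ B| / |A| < 2/5: holds.
(b) |A ∩ B| / |A| ≥ 1/4: fails.
(c) |A ∩ B| / |A| > 1/5: fails.
(d) |A ∩ B| < |A ∖ B|: holds.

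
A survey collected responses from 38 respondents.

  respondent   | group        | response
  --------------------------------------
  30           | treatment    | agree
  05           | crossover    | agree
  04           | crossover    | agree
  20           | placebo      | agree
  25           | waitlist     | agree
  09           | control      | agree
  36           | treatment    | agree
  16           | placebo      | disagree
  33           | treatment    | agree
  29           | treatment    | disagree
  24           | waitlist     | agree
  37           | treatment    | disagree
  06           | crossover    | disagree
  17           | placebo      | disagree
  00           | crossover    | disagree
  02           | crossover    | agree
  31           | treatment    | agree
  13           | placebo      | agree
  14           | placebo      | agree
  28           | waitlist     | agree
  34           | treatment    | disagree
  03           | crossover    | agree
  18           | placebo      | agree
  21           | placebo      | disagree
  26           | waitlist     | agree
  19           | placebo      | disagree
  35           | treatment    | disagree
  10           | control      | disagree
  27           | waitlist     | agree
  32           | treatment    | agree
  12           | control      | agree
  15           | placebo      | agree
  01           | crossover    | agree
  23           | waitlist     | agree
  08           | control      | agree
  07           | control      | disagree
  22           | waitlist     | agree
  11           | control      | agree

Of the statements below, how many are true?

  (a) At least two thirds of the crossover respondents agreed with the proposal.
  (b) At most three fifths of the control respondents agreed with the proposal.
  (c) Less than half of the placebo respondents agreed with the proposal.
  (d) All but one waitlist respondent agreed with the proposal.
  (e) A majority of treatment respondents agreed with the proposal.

2

(a) crossover: |A| = 7, |A ∩ B| = 5; needs |A ∩ B| / |A| ≥ 2/3 — true.
(b) control: |A| = 6, |A ∩ B| = 4; needs |A ∩ B| / |A| ≤ 3/5 — false.
(c) placebo: |A| = 9, |A ∩ B| = 5; needs |A ∩ B| < |A ∖ B| — false.
(d) waitlist: |A| = 7, |A ∩ B| = 7; needs |A ∖ B| = 1 — false.
(e) treatment: |A| = 9, |A ∩ B| = 5; needs |A ∩ B| > |A ∖ B| — true.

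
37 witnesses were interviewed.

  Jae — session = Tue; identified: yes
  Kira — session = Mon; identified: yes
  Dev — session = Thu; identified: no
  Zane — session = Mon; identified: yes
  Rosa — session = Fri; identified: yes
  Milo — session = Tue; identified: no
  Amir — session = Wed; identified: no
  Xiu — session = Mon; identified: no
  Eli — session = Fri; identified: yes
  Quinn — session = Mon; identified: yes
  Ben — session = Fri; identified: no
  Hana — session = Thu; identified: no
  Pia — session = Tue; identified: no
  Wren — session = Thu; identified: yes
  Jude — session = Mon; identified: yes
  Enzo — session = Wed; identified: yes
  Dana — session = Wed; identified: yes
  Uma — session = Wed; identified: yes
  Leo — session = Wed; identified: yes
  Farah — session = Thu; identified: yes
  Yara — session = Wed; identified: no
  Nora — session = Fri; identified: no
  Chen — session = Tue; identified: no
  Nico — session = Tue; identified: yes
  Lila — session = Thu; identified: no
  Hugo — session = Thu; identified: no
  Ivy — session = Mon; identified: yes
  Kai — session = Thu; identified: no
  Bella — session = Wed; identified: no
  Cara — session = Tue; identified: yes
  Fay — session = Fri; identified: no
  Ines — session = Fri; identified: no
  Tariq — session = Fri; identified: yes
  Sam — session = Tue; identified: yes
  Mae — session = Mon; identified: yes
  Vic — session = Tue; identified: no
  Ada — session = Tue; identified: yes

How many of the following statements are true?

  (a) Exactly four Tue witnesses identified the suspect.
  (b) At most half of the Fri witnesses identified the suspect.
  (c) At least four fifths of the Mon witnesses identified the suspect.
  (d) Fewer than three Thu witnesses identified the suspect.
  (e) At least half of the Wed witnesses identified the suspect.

(a) Tue: |A| = 9, |A ∩ B| = 5; needs |A ∩ B| = 4 — false.
(b) Fri: |A| = 7, |A ∩ B| = 3; needs |A ∩ B| ≤ |A ∖ B| — true.
(c) Mon: |A| = 7, |A ∩ B| = 6; needs |A ∩ B| / |A| ≥ 4/5 — true.
(d) Thu: |A| = 7, |A ∩ B| = 2; needs |A ∩ B| < 3 — true.
(e) Wed: |A| = 7, |A ∩ B| = 4; needs |A ∩ B| ≥ |A ∖ B| — true.

4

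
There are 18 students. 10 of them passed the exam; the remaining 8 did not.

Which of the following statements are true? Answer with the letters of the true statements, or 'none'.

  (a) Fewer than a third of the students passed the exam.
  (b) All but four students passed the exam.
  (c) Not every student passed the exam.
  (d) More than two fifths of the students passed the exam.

(c), (d)

|A| = 18, |A ∩ B| = 10, |A ∖ B| = 8.
(a) |A ∩ B| / |A| < 1/3: fails.
(b) |A ∖ B| = 4: fails.
(c) A ⊄ B (|A ∖ B| ≥ 1): holds.
(d) |A ∩ B| / |A| > 2/5: holds.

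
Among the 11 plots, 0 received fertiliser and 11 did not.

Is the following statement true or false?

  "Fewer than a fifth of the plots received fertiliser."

True

The determiner here denotes the relation: |A ∩ B| / |A| < 1/5.
|A| = 11, |A ∩ B| = 0, |A ∖ B| = 11.
|A ∩ B|/|A| = 0/11, so the statement is true.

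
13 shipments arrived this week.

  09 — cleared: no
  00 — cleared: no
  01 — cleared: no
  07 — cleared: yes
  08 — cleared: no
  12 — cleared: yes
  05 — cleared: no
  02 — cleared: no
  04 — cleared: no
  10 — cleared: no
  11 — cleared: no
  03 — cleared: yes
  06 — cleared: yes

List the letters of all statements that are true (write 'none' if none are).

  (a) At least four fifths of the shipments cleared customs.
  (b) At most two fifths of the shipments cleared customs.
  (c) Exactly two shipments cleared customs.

|A| = 13, |A ∩ B| = 4, |A ∖ B| = 9.
(a) |A ∩ B| / |A| ≥ 4/5: fails.
(b) |A ∩ B| / |A| ≤ 2/5: holds.
(c) |A ∩ B| = 2: fails.

(b)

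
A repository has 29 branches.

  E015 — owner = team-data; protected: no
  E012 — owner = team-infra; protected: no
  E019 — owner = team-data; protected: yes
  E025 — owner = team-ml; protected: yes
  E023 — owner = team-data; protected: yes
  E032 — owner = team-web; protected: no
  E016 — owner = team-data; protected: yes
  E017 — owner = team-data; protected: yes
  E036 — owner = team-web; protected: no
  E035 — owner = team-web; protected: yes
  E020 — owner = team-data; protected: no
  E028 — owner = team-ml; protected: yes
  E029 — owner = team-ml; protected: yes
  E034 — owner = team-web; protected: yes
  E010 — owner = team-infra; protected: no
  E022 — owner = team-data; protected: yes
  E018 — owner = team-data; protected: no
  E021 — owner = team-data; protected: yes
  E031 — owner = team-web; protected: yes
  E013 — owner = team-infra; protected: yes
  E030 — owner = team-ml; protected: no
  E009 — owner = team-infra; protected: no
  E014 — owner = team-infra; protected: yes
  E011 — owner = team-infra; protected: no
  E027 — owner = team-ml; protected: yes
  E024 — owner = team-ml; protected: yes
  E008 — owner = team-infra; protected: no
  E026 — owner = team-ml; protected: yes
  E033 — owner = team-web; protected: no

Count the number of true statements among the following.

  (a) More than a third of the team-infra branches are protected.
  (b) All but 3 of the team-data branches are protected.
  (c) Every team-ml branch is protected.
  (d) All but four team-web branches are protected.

1

(a) team-infra: |A| = 7, |A ∩ B| = 2; needs |A ∩ B| / |A| > 1/3 — false.
(b) team-data: |A| = 9, |A ∩ B| = 6; needs |A ∖ B| = 3 — true.
(c) team-ml: |A| = 7, |A ∩ B| = 6; needs A ⊆ B, i.e. every element of A is in B (|A ∖ B| = 0) — false.
(d) team-web: |A| = 6, |A ∩ B| = 3; needs |A ∖ B| = 4 — false.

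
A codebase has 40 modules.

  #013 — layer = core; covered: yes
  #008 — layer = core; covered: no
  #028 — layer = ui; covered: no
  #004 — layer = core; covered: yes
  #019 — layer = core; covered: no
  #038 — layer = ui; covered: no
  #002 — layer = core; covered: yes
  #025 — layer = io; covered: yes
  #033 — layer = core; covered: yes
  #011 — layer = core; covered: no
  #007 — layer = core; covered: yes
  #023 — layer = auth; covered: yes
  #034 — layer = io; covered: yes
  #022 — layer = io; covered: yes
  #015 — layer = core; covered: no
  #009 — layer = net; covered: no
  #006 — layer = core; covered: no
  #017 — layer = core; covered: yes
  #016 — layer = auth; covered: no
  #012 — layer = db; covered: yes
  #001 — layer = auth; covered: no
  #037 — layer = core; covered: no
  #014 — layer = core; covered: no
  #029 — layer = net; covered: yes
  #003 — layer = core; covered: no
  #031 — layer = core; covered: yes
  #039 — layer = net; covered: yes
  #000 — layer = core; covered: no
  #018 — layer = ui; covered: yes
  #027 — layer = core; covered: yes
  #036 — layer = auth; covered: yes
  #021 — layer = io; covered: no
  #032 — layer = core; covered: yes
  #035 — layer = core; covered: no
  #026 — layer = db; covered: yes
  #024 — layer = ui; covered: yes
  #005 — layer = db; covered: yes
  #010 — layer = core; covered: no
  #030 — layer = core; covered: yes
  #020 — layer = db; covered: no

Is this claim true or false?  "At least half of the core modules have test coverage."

False

'At least half of the core modules have test coverage' holds iff |A ∩ B| ≥ |A ∖ B|.
|A| = 21, |A ∩ B| = 10, |A ∖ B| = 11.
10 < 11, so the statement is false.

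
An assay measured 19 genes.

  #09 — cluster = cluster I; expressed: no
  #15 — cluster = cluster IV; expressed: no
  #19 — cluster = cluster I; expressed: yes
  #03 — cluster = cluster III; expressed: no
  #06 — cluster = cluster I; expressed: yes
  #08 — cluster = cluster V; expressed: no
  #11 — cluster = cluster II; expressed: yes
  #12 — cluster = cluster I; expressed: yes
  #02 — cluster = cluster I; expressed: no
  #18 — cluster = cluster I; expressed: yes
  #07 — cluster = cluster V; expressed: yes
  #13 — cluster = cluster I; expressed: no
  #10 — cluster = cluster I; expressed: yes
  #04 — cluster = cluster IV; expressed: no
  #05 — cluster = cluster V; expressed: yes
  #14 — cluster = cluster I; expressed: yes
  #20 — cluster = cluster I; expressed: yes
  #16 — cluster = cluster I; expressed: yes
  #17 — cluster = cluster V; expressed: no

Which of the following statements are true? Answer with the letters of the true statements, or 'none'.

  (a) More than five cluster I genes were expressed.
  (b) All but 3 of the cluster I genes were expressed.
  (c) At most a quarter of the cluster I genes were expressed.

|A| = 11, |A ∩ B| = 8, |A ∖ B| = 3.
(a) |A ∩ B| > 5: holds.
(b) |A ∖ B| = 3: holds.
(c) |A ∩ B| / |A| ≤ 1/4: fails.

(a), (b)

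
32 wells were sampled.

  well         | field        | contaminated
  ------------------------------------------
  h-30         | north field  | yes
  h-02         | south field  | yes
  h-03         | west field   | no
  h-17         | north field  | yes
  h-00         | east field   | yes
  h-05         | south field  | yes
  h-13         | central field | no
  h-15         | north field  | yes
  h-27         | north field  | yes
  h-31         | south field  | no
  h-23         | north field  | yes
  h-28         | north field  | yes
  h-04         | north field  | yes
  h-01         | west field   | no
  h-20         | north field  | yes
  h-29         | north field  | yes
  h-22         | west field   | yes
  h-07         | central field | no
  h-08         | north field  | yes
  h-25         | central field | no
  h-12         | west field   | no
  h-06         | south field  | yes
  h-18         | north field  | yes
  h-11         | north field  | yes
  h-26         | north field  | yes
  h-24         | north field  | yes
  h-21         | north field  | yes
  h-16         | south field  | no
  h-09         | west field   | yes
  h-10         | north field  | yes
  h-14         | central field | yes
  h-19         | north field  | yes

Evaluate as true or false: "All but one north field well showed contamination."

False

Truth condition: |A ∖ B| = 1.
|A| = 17, |A ∩ B| = 17, |A ∖ B| = 0.
|A ∖ B| = 0, so the statement is false.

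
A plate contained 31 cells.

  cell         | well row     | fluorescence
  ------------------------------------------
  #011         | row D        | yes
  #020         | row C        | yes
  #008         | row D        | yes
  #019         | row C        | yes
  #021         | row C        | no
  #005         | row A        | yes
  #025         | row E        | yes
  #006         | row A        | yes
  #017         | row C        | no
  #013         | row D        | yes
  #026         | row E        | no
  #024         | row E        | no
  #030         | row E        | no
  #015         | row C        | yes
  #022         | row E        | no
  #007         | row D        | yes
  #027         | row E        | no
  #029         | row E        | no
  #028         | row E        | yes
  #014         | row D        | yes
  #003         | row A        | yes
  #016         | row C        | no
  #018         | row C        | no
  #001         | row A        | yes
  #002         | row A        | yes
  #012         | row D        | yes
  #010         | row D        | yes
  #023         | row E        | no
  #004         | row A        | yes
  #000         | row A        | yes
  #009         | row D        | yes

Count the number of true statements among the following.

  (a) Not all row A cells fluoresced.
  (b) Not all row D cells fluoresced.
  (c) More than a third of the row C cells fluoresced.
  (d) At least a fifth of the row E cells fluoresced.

(a) row A: |A| = 7, |A ∩ B| = 7; needs A ⊄ B (|A ∖ B| ≥ 1) — false.
(b) row D: |A| = 8, |A ∩ B| = 8; needs A ⊄ B (|A ∖ B| ≥ 1) — false.
(c) row C: |A| = 7, |A ∩ B| = 3; needs |A ∩ B| / |A| > 1/3 — true.
(d) row E: |A| = 9, |A ∩ B| = 2; needs |A ∩ B| / |A| ≥ 1/5 — true.

2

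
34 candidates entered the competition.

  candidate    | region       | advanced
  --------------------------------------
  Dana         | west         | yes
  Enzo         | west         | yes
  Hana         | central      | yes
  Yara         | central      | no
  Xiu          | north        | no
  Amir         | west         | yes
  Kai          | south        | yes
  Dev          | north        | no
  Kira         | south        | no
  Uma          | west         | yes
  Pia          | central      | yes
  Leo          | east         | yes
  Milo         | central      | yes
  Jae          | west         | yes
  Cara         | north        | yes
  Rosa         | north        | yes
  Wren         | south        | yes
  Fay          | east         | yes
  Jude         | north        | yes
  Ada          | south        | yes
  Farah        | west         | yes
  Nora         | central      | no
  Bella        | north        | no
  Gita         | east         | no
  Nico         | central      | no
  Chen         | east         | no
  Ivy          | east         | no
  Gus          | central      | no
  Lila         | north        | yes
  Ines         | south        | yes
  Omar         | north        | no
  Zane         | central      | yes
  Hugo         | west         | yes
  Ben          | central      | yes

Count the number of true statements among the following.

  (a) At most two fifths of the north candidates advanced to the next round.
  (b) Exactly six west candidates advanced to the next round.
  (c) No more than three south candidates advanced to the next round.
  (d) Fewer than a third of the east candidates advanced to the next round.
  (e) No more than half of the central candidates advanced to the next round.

(a) north: |A| = 8, |A ∩ B| = 4; needs |A ∩ B| / |A| ≤ 2/5 — false.
(b) west: |A| = 7, |A ∩ B| = 7; needs |A ∩ B| = 6 — false.
(c) south: |A| = 5, |A ∩ B| = 4; needs |A ∩ B| ≤ 3 — false.
(d) east: |A| = 5, |A ∩ B| = 2; needs |A ∩ B| / |A| < 1/3 — false.
(e) central: |A| = 9, |A ∩ B| = 5; needs |A ∩ B| ≤ |A ∖ B| — false.

0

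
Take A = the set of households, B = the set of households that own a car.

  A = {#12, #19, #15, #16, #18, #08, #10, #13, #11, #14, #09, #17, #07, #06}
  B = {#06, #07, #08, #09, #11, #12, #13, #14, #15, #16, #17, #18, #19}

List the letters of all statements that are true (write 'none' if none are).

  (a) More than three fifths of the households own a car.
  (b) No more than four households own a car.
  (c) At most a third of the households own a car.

|A| = 14, |A ∩ B| = 13, |A ∖ B| = 1.
(a) |A ∩ B| / |A| > 3/5: holds.
(b) |A ∩ B| ≤ 4: fails.
(c) |A ∩ B| / |A| ≤ 1/3: fails.

(a)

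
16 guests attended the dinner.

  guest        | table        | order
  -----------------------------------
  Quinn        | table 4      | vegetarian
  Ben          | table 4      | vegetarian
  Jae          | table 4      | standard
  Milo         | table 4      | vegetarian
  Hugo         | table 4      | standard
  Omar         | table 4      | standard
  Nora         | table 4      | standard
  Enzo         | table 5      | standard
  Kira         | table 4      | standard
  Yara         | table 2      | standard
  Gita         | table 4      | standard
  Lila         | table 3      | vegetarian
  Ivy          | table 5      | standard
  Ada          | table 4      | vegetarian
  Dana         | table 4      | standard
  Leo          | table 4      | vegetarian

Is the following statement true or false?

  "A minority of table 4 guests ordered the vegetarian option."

The determiner here denotes the relation: |A ∩ B| < |A ∖ B|.
A (the restrictor) = {Quinn, Ben, Jae, Milo, Hugo, Omar, Nora, Kira, Gita, Ada, Dana, Leo}, |A| = 12.
A ∩ B = {Quinn, Ben, Milo, Ada, Leo}, so |A ∩ B| = 5.
A ∖ B = {Jae, Hugo, Omar, Nora, Kira, Gita, Dana}, so |A ∖ B| = 7.
5 < 7, so the statement is true.

True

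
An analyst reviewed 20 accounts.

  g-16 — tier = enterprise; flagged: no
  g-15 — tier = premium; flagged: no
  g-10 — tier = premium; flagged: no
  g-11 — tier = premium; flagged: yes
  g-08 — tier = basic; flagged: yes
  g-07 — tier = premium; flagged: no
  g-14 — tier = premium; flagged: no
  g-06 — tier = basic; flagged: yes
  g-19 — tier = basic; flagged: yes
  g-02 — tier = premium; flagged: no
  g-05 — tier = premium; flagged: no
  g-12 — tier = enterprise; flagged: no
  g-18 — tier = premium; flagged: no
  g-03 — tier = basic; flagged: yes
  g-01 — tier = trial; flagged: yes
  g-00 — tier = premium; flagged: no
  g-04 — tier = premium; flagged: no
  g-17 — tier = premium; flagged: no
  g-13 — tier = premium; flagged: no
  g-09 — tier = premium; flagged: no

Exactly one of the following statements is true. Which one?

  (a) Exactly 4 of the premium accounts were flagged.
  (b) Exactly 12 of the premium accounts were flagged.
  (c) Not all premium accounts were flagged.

|A| = 13, |A ∩ B| = 1, |A ∖ B| = 12.
(a) requires |A ∩ B| = 4: false.
(b) requires |A ∩ B| = 12: false.
(c) requires A ⊄ B (|A ∖ B| ≥ 1): true.

(c)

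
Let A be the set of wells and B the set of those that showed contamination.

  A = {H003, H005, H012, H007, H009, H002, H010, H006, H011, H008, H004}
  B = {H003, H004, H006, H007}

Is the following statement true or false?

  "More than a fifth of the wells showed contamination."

True

Truth condition: |A ∩ B| / |A| > 1/5.
A (the restrictor) = {H003, H005, H012, H007, H009, H002, H010, H006, H011, H008, H004}, |A| = 11.
A ∩ B = {H003, H007, H006, H004}, so |A ∩ B| = 4.
A ∖ B = {H005, H012, H009, H002, H010, H011, H008}, so |A ∖ B| = 7.
|A ∩ B|/|A| = 4/11, so the statement is true.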